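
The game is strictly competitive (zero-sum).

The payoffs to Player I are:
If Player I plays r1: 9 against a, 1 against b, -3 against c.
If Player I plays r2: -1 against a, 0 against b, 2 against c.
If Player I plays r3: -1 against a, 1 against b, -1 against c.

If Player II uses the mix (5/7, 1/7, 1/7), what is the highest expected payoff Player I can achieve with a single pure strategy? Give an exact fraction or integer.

43/7

r1: (9)·(5/7) + (1)·(1/7) + (-3)·(1/7) = 43/7.
r2: (-1)·(5/7) + (0)·(1/7) + (2)·(1/7) = -3/7.
r3: (-1)·(5/7) + (1)·(1/7) + (-1)·(1/7) = -5/7.
The best pure response is r1 with expected payoff 43/7.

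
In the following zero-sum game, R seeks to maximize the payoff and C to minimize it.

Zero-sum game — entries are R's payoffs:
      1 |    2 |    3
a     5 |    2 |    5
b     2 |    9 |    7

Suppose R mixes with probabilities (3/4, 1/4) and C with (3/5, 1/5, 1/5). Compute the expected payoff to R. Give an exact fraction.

22/5

Against (3/5, 1/5, 1/5), each row's expected payoff is a: 22/5; b: 22/5.
Taking the (3/4, 1/4)-weighted average: (3/4)·(22/5) + (1/4)·(22/5) = 22/5.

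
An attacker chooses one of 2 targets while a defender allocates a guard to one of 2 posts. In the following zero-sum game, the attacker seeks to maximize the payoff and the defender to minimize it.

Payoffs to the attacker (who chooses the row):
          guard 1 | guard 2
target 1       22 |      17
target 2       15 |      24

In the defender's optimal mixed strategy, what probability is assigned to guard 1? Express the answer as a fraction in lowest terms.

Row minima are 17 and 15, so the attacker's maximin is 17; column maxima are 22 and 24, so the defender's minimax is 22. These differ, so the equilibrium is in mixed strategies.
Let the defender play guard 1 with probability q. The attacker is indifferent when 22q + 17(1−q) = 15q + 24(1−q), giving q = 1/2.

1/2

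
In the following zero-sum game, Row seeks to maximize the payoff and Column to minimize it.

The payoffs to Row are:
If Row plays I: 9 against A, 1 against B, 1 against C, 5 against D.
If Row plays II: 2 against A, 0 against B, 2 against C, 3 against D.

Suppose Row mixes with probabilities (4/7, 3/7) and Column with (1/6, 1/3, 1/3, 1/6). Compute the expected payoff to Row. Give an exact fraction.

Against (1/6, 1/3, 1/3, 1/6), each row's expected payoff is I: 3; II: 3/2.
Taking the (4/7, 3/7)-weighted average: (4/7)·(3) + (3/7)·(3/2) = 33/14.

33/14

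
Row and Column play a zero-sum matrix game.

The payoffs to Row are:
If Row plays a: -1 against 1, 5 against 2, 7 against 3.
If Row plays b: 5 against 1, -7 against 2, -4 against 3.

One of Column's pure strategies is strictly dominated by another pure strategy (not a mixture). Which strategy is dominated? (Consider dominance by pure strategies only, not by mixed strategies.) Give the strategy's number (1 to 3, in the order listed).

3

Column prefers columns that give Row less. Compare 3 with 2: 5 < 7, -7 < -4.
So 2 strictly dominates 3 for Column; 3 is strictly dominated.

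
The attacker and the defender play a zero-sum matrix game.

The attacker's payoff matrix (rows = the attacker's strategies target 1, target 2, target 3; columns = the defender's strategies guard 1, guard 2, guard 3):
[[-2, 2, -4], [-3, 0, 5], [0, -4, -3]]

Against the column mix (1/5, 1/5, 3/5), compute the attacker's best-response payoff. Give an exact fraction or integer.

target 1: (-2)·(1/5) + (2)·(1/5) + (-4)·(3/5) = -12/5.
target 2: (-3)·(1/5) + (0)·(1/5) + (5)·(3/5) = 12/5.
target 3: (0)·(1/5) + (-4)·(1/5) + (-3)·(3/5) = -13/5.
The best pure response is target 2 with expected payoff 12/5.

12/5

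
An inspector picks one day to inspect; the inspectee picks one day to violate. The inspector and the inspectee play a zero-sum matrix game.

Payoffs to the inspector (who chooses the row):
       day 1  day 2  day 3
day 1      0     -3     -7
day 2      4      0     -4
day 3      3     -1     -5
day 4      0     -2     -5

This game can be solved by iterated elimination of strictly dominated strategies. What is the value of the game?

Row day 4 is strictly dominated by row day 2 (4>0, 0>-2, -4>-5); eliminate day 4.
Column day 2 is strictly dominated by day 3 for the inspectee (-7<-3, -4<0, -5<-1); eliminate day 2.
Column day 1 is strictly dominated by day 3 for the inspectee (-7<0, -4<4, -5<3); eliminate day 1.
Row day 1 is strictly dominated by row day 2 (-4>-7); eliminate day 1.
Row day 3 is strictly dominated by row day 2 (-4>-5); eliminate day 3.
Only (day 2, day 3) remains, with payoff -4.

-4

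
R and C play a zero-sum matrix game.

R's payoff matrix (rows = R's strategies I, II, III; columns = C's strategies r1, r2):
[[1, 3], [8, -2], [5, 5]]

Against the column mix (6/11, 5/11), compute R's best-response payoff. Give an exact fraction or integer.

5

I: (1)·(6/11) + (3)·(5/11) = 21/11.
II: (8)·(6/11) + (-2)·(5/11) = 38/11.
III: (5)·(6/11) + (5)·(5/11) = 5.
The best pure response is III with expected payoff 5.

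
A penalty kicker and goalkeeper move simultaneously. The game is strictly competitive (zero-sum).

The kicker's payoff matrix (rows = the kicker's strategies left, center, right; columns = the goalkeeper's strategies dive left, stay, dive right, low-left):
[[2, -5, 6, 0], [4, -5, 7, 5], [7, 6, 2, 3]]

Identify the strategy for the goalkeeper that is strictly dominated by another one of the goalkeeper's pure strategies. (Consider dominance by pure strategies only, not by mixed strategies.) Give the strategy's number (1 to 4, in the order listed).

The goalkeeper prefers columns that give the kicker less. Compare dive left with stay: -5 < 2, -5 < 4, 6 < 7.
So stay strictly dominates dive left for the goalkeeper; dive left is strictly dominated.

1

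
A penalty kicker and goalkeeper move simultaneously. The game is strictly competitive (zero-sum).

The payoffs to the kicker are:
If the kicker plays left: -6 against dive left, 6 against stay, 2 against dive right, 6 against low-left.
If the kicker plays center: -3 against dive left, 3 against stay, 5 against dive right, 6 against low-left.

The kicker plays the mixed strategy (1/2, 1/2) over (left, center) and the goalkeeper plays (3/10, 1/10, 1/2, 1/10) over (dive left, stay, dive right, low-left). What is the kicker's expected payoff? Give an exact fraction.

29/20

Against (3/10, 1/10, 1/2, 1/10), each row's expected payoff is left: 2/5; center: 5/2.
Taking the (1/2, 1/2)-weighted average: (1/2)·(2/5) + (1/2)·(5/2) = 29/20.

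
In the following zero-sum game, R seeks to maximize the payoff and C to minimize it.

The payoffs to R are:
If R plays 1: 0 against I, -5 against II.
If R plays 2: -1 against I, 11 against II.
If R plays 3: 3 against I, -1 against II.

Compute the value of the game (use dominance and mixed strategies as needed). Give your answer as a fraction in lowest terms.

Row 1 is strictly dominated by row 3, so R never plays it.
The remaining 2×2 game on (2, 3) × (I, II) has no saddle point. Let R play 2 with probability p; indifference gives −p + 3(1−p) = 11p − (1−p), so p = 1/4.
Similarly C's optimal q on I is 3/4, and the value is -1·(3/4) + (11)·(1/4) = 2.

2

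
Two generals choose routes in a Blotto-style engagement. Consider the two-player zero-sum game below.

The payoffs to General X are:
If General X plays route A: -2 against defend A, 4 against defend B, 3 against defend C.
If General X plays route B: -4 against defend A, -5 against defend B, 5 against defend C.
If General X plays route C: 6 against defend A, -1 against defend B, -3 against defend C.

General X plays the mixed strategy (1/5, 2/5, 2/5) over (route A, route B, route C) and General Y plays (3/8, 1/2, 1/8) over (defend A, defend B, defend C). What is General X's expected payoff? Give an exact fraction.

-19/40

Against (3/8, 1/2, 1/8), each row's expected payoff is route A: 13/8; route B: -27/8; route C: 11/8.
Taking the (1/5, 2/5, 2/5)-weighted average: (1/5)·(13/8) + (2/5)·(-27/8) + (2/5)·(11/8) = -19/40.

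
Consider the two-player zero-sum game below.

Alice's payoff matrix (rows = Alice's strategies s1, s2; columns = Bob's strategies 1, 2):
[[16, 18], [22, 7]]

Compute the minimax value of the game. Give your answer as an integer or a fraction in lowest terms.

284/17

Row minima are 16 and 7, so Alice's maximin is 16; column maxima are 22 and 18, so Bob's minimax is 18. These differ, so the equilibrium is in mixed strategies.
Let Alice play s1 with probability p. Bob is indifferent when 16p + 22(1−p) = 18p + 7(1−p), giving p = 15/17.
Let Bob play 1 with probability q. Alice is indifferent when 16q + 18(1−q) = 22q + 7(1−q), giving q = 11/17.
The value is 16·(11/17) + (18)·(6/17) = 284/17.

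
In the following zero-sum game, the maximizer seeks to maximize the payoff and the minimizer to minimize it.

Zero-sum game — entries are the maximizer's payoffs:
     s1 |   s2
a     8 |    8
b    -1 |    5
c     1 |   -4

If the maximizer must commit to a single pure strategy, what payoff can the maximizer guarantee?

8

The worst-case payoff for each row is a: 8, b: -1, c: -4.
The best of these is 8.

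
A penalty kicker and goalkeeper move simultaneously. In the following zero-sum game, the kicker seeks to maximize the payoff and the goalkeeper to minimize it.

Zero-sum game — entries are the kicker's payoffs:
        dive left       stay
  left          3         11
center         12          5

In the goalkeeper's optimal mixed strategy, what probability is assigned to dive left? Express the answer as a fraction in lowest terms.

2/5

Row minima are 3 and 5, so the kicker's maximin is 5; column maxima are 12 and 11, so the goalkeeper's minimax is 11. These differ, so the equilibrium is in mixed strategies.
Let the goalkeeper play dive left with probability q. The kicker is indifferent when 3q + 11(1−q) = 12q + 5(1−q), giving q = 2/5.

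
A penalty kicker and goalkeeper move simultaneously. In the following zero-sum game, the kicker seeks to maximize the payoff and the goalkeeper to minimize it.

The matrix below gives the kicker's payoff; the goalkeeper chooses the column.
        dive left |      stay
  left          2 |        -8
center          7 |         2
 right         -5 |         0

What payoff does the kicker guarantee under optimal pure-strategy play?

2

Row minima: -8, 2, -5 → the kicker's maximin is 2.
Column maxima: 7, 2 → the goalkeeper's minimax is 2.
They coincide at (center, stay), so the value is 2.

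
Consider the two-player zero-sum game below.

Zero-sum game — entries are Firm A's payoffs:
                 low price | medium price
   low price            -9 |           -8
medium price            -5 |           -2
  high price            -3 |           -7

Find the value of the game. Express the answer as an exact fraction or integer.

-29/7

Row low price is strictly dominated by row high price, so Firm A never plays it.
The remaining 2×2 game on (medium price, high price) × (low price, medium price) has no saddle point. Let Firm A play medium price with probability p; indifference gives −5p − 3(1−p) = −2p − 7(1−p), so p = 4/7.
Similarly Firm B's optimal q on low price is 5/7, and the value is -5·(5/7) + (-2)·(2/7) = -29/7.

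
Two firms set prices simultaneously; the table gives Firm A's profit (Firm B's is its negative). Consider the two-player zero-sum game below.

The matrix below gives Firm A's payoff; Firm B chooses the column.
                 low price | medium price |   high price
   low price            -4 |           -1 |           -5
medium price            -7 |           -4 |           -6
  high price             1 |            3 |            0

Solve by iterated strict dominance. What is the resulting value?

Row medium price is strictly dominated by row low price (-4>-7, -1>-4, -5>-6); eliminate medium price.
Row low price is strictly dominated by row high price (1>-4, 3>-1, 0>-5); eliminate low price.
Column low price is strictly dominated by high price for Firm B (0<1); eliminate low price.
Column medium price is strictly dominated by high price for Firm B (0<3); eliminate medium price.
Only (high price, high price) remains, with payoff 0.

0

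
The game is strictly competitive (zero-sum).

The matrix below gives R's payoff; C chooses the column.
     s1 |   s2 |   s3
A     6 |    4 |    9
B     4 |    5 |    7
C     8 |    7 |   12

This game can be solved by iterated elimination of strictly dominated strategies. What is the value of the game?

7

Row A is strictly dominated by row C (8>6, 7>4, 12>9); eliminate A.
Column s3 is strictly dominated by s1 for C (4<7, 8<12); eliminate s3.
Row B is strictly dominated by row C (8>4, 7>5); eliminate B.
Column s1 is strictly dominated by s2 for C (7<8); eliminate s1.
Only (C, s2) remains, with payoff 7.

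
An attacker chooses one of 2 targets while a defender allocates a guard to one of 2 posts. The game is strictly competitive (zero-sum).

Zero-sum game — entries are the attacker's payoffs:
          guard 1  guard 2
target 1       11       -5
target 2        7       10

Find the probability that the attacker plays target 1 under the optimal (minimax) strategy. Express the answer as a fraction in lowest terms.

3/19

Row minima are -5 and 7, so the attacker's maximin is 7; column maxima are 11 and 10, so the defender's minimax is 10. These differ, so the equilibrium is in mixed strategies.
Let the attacker play target 1 with probability p. The defender is indifferent when 11p + 7(1−p) = −5p + 10(1−p), giving p = 3/19.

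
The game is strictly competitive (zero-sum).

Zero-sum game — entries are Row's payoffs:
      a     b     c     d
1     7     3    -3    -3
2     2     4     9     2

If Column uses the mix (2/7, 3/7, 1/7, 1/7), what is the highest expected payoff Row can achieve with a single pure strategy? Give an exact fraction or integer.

27/7

1: (7)·(2/7) + (3)·(3/7) + (-3)·(1/7) + (-3)·(1/7) = 17/7.
2: (2)·(2/7) + (4)·(3/7) + (9)·(1/7) + (2)·(1/7) = 27/7.
The best pure response is 2 with expected payoff 27/7.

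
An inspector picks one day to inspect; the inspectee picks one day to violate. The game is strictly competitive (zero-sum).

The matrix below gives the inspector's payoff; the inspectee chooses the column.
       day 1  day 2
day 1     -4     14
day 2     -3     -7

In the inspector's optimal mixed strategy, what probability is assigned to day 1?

2/11

Row minima are -4 and -7, so the inspector's maximin is -4; column maxima are -3 and 14, so the inspectee's minimax is -3. These differ, so the equilibrium is in mixed strategies.
Let the inspector play day 1 with probability p. The inspectee is indifferent when −4p − 3(1−p) = 14p − 7(1−p), giving p = 2/11.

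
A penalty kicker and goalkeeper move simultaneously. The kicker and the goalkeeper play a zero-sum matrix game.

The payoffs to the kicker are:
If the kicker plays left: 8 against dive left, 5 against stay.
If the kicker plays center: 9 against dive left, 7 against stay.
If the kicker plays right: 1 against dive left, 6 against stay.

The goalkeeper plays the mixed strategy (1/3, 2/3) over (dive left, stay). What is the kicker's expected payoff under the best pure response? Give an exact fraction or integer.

left: (8)·(1/3) + (5)·(2/3) = 6.
center: (9)·(1/3) + (7)·(2/3) = 23/3.
right: (1)·(1/3) + (6)·(2/3) = 13/3.
The best pure response is center with expected payoff 23/3.

23/3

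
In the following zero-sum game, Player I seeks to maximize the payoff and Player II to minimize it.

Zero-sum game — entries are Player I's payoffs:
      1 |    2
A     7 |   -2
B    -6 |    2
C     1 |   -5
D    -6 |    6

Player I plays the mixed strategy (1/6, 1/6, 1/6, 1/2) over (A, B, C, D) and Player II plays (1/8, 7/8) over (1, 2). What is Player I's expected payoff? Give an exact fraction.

Against (1/8, 7/8), each row's expected payoff is A: -7/8; B: 1; C: -17/4; D: 9/2.
Taking the (1/6, 1/6, 1/6, 1/2)-weighted average: (1/6)·(-7/8) + (1/6)·(1) + (1/6)·(-17/4) + (1/2)·(9/2) = 25/16.

25/16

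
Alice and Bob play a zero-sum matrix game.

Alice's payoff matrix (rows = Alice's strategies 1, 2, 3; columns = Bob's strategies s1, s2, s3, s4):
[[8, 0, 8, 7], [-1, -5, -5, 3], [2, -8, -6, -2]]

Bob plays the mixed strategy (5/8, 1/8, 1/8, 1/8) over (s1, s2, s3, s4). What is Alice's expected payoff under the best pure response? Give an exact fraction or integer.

1: (8)·(5/8) + (0)·(1/8) + (8)·(1/8) + (7)·(1/8) = 55/8.
2: (-1)·(5/8) + (-5)·(1/8) + (-5)·(1/8) + (3)·(1/8) = -3/2.
3: (2)·(5/8) + (-8)·(1/8) + (-6)·(1/8) + (-2)·(1/8) = -3/4.
The best pure response is 1 with expected payoff 55/8.

55/8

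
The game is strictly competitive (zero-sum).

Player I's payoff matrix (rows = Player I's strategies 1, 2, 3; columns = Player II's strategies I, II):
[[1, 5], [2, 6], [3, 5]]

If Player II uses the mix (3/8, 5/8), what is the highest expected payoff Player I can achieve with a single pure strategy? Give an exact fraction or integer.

9/2

1: (1)·(3/8) + (5)·(5/8) = 7/2.
2: (2)·(3/8) + (6)·(5/8) = 9/2.
3: (3)·(3/8) + (5)·(5/8) = 17/4.
The best pure response is 2 with expected payoff 9/2.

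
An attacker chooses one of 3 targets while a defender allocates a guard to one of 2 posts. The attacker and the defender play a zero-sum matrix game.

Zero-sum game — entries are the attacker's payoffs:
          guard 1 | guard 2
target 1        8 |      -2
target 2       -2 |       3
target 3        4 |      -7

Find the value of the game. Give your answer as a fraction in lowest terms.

Row target 3 is strictly dominated by row target 1, so the attacker never plays it.
The remaining 2×2 game on (target 1, target 2) × (guard 1, guard 2) has no saddle point. Let the attacker play target 1 with probability p; indifference gives 8p − 2(1−p) = −2p + 3(1−p), so p = 1/3.
Similarly the defender's optimal q on guard 1 is 1/3, and the value is 8·(1/3) + (-2)·(2/3) = 4/3.

4/3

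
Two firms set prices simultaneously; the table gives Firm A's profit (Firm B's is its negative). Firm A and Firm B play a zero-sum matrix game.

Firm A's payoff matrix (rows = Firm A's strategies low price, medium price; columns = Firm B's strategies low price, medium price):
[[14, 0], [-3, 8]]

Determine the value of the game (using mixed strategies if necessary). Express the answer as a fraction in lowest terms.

112/25

Row minima are 0 and -3, so Firm A's maximin is 0; column maxima are 14 and 8, so Firm B's minimax is 8. These differ, so the equilibrium is in mixed strategies.
Let Firm A play low price with probability p. Firm B is indifferent when 14p − 3(1−p) = 8(1−p), giving p = 11/25.
Let Firm B play low price with probability q. Firm A is indifferent when 14q = −3q + 8(1−q), giving q = 8/25.
The value is 14·(8/25) + (0)·(17/25) = 112/25.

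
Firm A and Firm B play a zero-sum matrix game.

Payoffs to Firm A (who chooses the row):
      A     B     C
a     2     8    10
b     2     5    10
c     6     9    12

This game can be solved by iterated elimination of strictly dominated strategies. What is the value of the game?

Column B is strictly dominated by A for Firm B (2<8, 2<5, 6<9); eliminate B.
Column C is strictly dominated by A for Firm B (2<10, 2<10, 6<12); eliminate C.
Row b is strictly dominated by row c (6>2); eliminate b.
Row a is strictly dominated by row c (6>2); eliminate a.
Only (c, A) remains, with payoff 6.

6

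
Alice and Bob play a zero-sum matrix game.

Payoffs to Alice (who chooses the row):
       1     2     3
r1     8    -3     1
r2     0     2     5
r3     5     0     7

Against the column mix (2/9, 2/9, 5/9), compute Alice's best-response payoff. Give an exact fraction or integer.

5

r1: (8)·(2/9) + (-3)·(2/9) + (1)·(5/9) = 5/3.
r2: (0)·(2/9) + (2)·(2/9) + (5)·(5/9) = 29/9.
r3: (5)·(2/9) + (0)·(2/9) + (7)·(5/9) = 5.
The best pure response is r3 with expected payoff 5.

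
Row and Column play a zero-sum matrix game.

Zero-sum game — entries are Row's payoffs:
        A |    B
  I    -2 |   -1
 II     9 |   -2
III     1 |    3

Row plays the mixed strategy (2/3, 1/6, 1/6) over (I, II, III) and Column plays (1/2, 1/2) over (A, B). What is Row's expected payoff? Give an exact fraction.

-1/12

Against (1/2, 1/2), each row's expected payoff is I: -3/2; II: 7/2; III: 2.
Taking the (2/3, 1/6, 1/6)-weighted average: (2/3)·(-3/2) + (1/6)·(7/2) + (1/6)·(2) = -1/12.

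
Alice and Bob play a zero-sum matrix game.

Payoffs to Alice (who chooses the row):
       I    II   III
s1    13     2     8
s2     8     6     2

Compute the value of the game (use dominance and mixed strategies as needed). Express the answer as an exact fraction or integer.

Column I is strictly dominated by III for Bob (it gives Alice more in every row).
The remaining 2×2 game on (s1, s2) × (II, III) has no saddle point. Let Alice play s1 with probability p; indifference gives 2p + 6(1−p) = 8p + 2(1−p), so p = 2/5.
Similarly Bob's optimal q on II is 3/5, and the value is 2·(3/5) + (8)·(2/5) = 22/5.

22/5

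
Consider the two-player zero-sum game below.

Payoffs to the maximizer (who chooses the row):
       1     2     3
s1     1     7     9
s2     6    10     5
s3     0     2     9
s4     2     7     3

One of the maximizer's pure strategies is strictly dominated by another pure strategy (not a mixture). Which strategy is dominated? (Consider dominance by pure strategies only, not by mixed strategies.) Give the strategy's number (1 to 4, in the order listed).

Compare s4 with s2: 6 > 2, 10 > 7, 5 > 3.
So s2 strictly dominates s4 for the maximizer; s4 is strictly dominated.

4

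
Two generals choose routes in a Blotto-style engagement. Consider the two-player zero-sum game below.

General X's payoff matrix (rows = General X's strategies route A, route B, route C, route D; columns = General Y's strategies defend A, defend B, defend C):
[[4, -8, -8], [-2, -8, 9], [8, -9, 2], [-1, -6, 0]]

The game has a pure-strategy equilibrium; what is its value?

-6

Row minima: -8, -8, -9, -6 → General X's maximin is -6.
Column maxima: 8, -6, 9 → General Y's minimax is -6.
They coincide at (route D, defend B), so the value is -6.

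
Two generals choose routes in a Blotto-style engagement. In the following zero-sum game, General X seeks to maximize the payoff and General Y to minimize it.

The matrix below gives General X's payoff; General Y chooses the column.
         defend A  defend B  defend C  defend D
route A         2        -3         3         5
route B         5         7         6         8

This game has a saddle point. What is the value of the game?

5

Row minima: -3, 5 → General X's maximin is 5.
Column maxima: 5, 7, 6, 8 → General Y's minimax is 5.
They coincide at (route B, defend A), so the value is 5.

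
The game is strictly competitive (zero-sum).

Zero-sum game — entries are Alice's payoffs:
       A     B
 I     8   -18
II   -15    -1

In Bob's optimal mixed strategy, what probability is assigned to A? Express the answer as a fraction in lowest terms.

17/40

Row minima are -18 and -15, so Alice's maximin is -15; column maxima are 8 and -1, so Bob's minimax is -1. These differ, so the equilibrium is in mixed strategies.
Let Bob play A with probability q. Alice is indifferent when 8q − 18(1−q) = −15q − (1−q), giving q = 17/40.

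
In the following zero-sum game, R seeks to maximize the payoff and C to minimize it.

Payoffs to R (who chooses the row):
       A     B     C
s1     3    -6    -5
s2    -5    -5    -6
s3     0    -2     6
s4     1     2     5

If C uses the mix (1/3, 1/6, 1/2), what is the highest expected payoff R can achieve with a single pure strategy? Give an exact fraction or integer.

19/6

s1: (3)·(1/3) + (-6)·(1/6) + (-5)·(1/2) = -5/2.
s2: (-5)·(1/3) + (-5)·(1/6) + (-6)·(1/2) = -11/2.
s3: (0)·(1/3) + (-2)·(1/6) + (6)·(1/2) = 8/3.
s4: (1)·(1/3) + (2)·(1/6) + (5)·(1/2) = 19/6.
The best pure response is s4 with expected payoff 19/6.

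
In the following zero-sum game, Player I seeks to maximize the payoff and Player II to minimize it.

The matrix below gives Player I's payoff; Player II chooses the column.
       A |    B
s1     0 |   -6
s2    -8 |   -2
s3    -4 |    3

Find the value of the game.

Row s2 is strictly dominated by row s3, so Player I never plays it.
The remaining 2×2 game on (s1, s3) × (A, B) has no saddle point. Let Player I play s1 with probability p; indifference gives −4(1−p) = −6p + 3(1−p), so p = 7/13.
Similarly Player II's optimal q on A is 9/13, and the value is 0·(9/13) + (-6)·(4/13) = -24/13.

-24/13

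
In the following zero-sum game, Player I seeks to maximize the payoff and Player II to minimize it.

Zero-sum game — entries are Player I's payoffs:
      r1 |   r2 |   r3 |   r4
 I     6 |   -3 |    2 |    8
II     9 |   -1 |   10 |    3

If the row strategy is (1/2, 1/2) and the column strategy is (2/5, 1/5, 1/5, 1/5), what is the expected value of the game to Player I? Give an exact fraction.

Against (2/5, 1/5, 1/5, 1/5), each row's expected payoff is I: 19/5; II: 6.
Taking the (1/2, 1/2)-weighted average: (1/2)·(19/5) + (1/2)·(6) = 49/10.

49/10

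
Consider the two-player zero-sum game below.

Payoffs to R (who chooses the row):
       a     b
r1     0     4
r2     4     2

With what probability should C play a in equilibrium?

1/3

Row minima are 0 and 2, so R's maximin is 2; column maxima are 4 and 4, so C's minimax is 4. These differ, so the equilibrium is in mixed strategies.
Let C play a with probability q. R is indifferent when 4(1−q) = 4q + 2(1−q), giving q = 1/3.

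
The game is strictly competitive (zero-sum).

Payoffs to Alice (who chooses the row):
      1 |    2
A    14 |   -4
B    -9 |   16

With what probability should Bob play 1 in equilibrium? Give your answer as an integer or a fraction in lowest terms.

20/43

Row minima are -4 and -9, so Alice's maximin is -4; column maxima are 14 and 16, so Bob's minimax is 14. These differ, so the equilibrium is in mixed strategies.
Let Bob play 1 with probability q. Alice is indifferent when 14q − 4(1−q) = −9q + 16(1−q), giving q = 20/43.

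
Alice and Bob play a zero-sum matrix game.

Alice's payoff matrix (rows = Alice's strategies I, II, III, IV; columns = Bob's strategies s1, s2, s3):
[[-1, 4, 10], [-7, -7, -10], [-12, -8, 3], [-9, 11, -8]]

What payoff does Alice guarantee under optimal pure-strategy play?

Row minima: -1, -10, -12, -9 → Alice's maximin is -1.
Column maxima: -1, 11, 10 → Bob's minimax is -1.
They coincide at (I, s1), so the value is -1.

-1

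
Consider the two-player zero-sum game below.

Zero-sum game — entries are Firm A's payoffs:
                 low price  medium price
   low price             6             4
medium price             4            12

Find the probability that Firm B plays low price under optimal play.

Row minima are 4 and 4, so Firm A's maximin is 4; column maxima are 6 and 12, so Firm B's minimax is 6. These differ, so the equilibrium is in mixed strategies.
Let Firm B play low price with probability q. Firm A is indifferent when 6q + 4(1−q) = 4q + 12(1−q), giving q = 4/5.

4/5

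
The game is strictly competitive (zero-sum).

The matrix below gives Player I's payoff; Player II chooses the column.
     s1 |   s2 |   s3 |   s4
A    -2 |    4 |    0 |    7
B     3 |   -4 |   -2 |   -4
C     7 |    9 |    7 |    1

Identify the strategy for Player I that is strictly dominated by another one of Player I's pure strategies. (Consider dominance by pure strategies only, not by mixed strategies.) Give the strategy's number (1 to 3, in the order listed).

Compare B with C: 7 > 3, 9 > -4, 7 > -2, 1 > -4.
So C strictly dominates B for Player I; B is strictly dominated.

2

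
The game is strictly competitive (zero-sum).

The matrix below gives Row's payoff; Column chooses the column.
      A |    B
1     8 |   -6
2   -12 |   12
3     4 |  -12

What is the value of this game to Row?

12/19

Row 3 is strictly dominated by row 1, so Row never plays it.
The remaining 2×2 game on (1, 2) × (A, B) has no saddle point. Let Row play 1 with probability p; indifference gives 8p − 12(1−p) = −6p + 12(1−p), so p = 12/19.
Similarly Column's optimal q on A is 9/19, and the value is 8·(9/19) + (-6)·(10/19) = 12/19.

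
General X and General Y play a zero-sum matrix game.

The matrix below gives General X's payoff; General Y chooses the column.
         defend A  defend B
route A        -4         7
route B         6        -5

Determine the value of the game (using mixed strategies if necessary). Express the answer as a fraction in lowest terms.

1

Row minima are -4 and -5, so General X's maximin is -4; column maxima are 6 and 7, so General Y's minimax is 6. These differ, so the equilibrium is in mixed strategies.
Let General X play route A with probability p. General Y is indifferent when −4p + 6(1−p) = 7p − 5(1−p), giving p = 1/2.
Let General Y play defend A with probability q. General X is indifferent when −4q + 7(1−q) = 6q − 5(1−q), giving q = 6/11.
The value is -4·(6/11) + (7)·(5/11) = 1.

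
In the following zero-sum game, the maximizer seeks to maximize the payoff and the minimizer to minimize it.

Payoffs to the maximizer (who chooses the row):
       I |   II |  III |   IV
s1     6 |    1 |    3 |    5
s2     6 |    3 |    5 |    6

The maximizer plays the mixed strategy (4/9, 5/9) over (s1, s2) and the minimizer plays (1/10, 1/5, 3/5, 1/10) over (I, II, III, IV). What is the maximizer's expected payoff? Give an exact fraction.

182/45

Against (1/10, 1/5, 3/5, 1/10), each row's expected payoff is s1: 31/10; s2: 24/5.
Taking the (4/9, 5/9)-weighted average: (4/9)·(31/10) + (5/9)·(24/5) = 182/45.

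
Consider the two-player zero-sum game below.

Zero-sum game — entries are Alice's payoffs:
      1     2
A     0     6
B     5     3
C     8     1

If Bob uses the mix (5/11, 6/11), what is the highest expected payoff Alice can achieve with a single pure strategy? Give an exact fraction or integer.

A: (0)·(5/11) + (6)·(6/11) = 36/11.
B: (5)·(5/11) + (3)·(6/11) = 43/11.
C: (8)·(5/11) + (1)·(6/11) = 46/11.
The best pure response is C with expected payoff 46/11.

46/11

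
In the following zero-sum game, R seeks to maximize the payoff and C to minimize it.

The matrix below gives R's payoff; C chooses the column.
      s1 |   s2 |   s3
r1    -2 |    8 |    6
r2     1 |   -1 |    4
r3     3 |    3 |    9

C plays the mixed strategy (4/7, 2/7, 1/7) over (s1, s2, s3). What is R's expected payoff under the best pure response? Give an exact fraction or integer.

27/7

r1: (-2)·(4/7) + (8)·(2/7) + (6)·(1/7) = 2.
r2: (1)·(4/7) + (-1)·(2/7) + (4)·(1/7) = 6/7.
r3: (3)·(4/7) + (3)·(2/7) + (9)·(1/7) = 27/7.
The best pure response is r3 with expected payoff 27/7.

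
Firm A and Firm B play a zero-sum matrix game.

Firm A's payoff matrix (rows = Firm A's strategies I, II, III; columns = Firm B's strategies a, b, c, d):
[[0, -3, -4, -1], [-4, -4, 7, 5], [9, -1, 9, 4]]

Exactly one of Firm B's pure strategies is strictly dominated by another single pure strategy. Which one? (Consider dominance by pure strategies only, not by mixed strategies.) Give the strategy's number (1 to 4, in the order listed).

Firm B prefers columns that give Firm A less. Compare d with b: -3 < -1, -4 < 5, -1 < 4.
So b strictly dominates d for Firm B; d is strictly dominated.

4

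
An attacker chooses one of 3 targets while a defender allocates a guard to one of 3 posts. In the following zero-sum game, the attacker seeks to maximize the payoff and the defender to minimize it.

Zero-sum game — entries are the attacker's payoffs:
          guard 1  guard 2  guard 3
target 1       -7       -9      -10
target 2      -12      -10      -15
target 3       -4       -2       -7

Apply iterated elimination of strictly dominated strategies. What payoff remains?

-7

Column guard 2 is strictly dominated by guard 3 for the defender (-10<-9, -15<-10, -7<-2); eliminate guard 2.
Column guard 1 is strictly dominated by guard 3 for the defender (-10<-7, -15<-12, -7<-4); eliminate guard 1.
Row target 2 is strictly dominated by row target 1 (-10>-15); eliminate target 2.
Row target 1 is strictly dominated by row target 3 (-7>-10); eliminate target 1.
Only (target 3, guard 3) remains, with payoff -7.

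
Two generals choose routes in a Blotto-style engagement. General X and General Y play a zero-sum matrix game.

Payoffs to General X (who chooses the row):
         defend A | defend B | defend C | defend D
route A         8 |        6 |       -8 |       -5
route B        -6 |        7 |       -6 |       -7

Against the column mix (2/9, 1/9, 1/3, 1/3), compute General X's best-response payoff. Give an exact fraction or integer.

route A: (8)·(2/9) + (6)·(1/9) + (-8)·(1/3) + (-5)·(1/3) = -17/9.
route B: (-6)·(2/9) + (7)·(1/9) + (-6)·(1/3) + (-7)·(1/3) = -44/9.
The best pure response is route A with expected payoff -17/9.

-17/9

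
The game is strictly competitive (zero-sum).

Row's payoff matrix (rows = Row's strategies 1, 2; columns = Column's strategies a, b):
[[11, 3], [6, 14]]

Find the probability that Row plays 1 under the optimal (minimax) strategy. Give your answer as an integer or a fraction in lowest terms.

Row minima are 3 and 6, so Row's maximin is 6; column maxima are 11 and 14, so Column's minimax is 11. These differ, so the equilibrium is in mixed strategies.
Let Row play 1 with probability p. Column is indifferent when 11p + 6(1−p) = 3p + 14(1−p), giving p = 1/2.

1/2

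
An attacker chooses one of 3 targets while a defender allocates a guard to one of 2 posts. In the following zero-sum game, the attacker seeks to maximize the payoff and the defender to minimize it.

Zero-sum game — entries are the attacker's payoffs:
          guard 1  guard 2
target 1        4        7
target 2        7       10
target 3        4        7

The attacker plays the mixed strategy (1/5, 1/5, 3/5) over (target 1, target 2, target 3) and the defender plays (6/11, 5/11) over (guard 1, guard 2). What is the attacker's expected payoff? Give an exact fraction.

Against (6/11, 5/11), each row's expected payoff is target 1: 59/11; target 2: 92/11; target 3: 59/11.
Taking the (1/5, 1/5, 3/5)-weighted average: (1/5)·(59/11) + (1/5)·(92/11) + (3/5)·(59/11) = 328/55.

328/55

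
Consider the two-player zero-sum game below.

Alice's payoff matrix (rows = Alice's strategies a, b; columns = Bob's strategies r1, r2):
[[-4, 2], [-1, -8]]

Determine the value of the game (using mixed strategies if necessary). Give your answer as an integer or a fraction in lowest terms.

-34/13

Row minima are -4 and -8, so Alice's maximin is -4; column maxima are -1 and 2, so Bob's minimax is -1. These differ, so the equilibrium is in mixed strategies.
Let Alice play a with probability p. Bob is indifferent when −4p − (1−p) = 2p − 8(1−p), giving p = 7/13.
Let Bob play r1 with probability q. Alice is indifferent when −4q + 2(1−q) = −q − 8(1−q), giving q = 10/13.
The value is -4·(10/13) + (2)·(3/13) = -34/13.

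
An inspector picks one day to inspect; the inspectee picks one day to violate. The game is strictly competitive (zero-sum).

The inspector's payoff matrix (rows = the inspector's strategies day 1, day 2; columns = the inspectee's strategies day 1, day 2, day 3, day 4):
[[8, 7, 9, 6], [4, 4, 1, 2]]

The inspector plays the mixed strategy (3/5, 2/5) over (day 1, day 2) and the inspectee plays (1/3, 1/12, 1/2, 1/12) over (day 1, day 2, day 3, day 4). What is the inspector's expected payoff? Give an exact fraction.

Against (1/3, 1/12, 1/2, 1/12), each row's expected payoff is day 1: 33/4; day 2: 7/3.
Taking the (3/5, 2/5)-weighted average: (3/5)·(33/4) + (2/5)·(7/3) = 353/60.

353/60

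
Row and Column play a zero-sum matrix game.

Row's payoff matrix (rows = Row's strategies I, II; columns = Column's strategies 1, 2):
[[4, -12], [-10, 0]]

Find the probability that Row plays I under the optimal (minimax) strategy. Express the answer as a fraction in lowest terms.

Row minima are -12 and -10, so Row's maximin is -10; column maxima are 4 and 0, so Column's minimax is 0. These differ, so the equilibrium is in mixed strategies.
Let Row play I with probability p. Column is indifferent when 4p − 10(1−p) = −12p, giving p = 5/13.

5/13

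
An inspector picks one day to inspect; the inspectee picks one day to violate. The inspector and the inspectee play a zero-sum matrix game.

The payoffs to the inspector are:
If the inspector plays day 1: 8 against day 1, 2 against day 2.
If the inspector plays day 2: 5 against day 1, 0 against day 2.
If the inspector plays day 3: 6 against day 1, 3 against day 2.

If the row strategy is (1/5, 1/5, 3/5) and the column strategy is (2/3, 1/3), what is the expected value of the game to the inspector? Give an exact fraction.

Against (2/3, 1/3), each row's expected payoff is day 1: 6; day 2: 10/3; day 3: 5.
Taking the (1/5, 1/5, 3/5)-weighted average: (1/5)·(6) + (1/5)·(10/3) + (3/5)·(5) = 73/15.

73/15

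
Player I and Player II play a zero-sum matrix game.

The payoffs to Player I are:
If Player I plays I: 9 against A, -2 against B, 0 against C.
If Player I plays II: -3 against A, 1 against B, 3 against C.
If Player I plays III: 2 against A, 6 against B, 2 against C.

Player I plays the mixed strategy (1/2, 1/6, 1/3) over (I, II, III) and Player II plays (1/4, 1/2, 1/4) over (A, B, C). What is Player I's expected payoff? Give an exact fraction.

49/24

Against (1/4, 1/2, 1/4), each row's expected payoff is I: 5/4; II: 1/2; III: 4.
Taking the (1/2, 1/6, 1/3)-weighted average: (1/2)·(5/4) + (1/6)·(1/2) + (1/3)·(4) = 49/24.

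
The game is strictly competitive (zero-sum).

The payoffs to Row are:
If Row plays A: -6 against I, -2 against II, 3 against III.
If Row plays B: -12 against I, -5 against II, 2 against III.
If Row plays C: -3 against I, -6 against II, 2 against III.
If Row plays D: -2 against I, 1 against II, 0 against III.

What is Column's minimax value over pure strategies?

-2

The worst case (largest entry) in each column is I: -2, II: 1, III: 3.
The best (smallest) of these is -2.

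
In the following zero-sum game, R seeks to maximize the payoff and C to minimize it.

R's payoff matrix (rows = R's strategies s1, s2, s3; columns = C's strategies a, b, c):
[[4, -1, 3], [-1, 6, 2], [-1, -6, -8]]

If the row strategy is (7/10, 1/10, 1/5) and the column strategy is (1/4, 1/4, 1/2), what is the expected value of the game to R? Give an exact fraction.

Against (1/4, 1/4, 1/2), each row's expected payoff is s1: 9/4; s2: 9/4; s3: -23/4.
Taking the (7/10, 1/10, 1/5)-weighted average: (7/10)·(9/4) + (1/10)·(9/4) + (1/5)·(-23/4) = 13/20.

13/20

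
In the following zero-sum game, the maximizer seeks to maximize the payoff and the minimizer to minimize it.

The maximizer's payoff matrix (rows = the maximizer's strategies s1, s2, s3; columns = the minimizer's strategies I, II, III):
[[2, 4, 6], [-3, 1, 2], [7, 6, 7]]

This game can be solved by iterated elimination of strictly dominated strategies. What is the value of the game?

6

Column III is strictly dominated by II for the minimizer (4<6, 1<2, 6<7); eliminate III.
Row s1 is strictly dominated by row s3 (7>2, 6>4); eliminate s1.
Row s2 is strictly dominated by row s3 (7>-3, 6>1); eliminate s2.
Column I is strictly dominated by II for the minimizer (6<7); eliminate I.
Only (s3, II) remains, with payoff 6.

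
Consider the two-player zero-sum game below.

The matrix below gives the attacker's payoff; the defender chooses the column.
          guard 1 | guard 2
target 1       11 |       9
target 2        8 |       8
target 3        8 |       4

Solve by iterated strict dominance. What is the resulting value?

Row target 2 is strictly dominated by row target 1 (11>8, 9>8); eliminate target 2.
Row target 3 is strictly dominated by row target 1 (11>8, 9>4); eliminate target 3.
Column guard 1 is strictly dominated by guard 2 for the defender (9<11); eliminate guard 1.
Only (target 1, guard 2) remains, with payoff 9.

9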